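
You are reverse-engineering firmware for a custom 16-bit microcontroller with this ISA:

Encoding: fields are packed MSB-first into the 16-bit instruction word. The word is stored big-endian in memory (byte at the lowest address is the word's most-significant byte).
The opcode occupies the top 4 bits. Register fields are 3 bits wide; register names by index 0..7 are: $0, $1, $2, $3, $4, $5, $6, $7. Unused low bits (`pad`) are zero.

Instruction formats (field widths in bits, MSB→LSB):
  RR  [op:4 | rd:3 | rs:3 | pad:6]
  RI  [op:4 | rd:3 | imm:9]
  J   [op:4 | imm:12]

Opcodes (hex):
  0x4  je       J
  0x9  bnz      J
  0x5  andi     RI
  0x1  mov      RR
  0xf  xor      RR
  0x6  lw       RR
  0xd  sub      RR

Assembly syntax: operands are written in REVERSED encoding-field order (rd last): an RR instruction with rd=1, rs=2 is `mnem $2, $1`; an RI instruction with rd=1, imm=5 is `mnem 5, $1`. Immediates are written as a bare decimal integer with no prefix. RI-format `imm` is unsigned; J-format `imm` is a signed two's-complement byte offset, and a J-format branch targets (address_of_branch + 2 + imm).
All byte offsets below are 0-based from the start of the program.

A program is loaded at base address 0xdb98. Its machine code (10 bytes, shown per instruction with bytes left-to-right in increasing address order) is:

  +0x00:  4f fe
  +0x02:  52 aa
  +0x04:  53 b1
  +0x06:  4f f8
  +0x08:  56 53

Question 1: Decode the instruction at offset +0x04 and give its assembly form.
@+04  big-endian(53 b1) = 0x53b1
  op=0x53b1>>12=0x5 ⇒ andi (RI)
  [11:9] rd=1 = $1
  [8:0] imm=433 = 433

andi 433, $1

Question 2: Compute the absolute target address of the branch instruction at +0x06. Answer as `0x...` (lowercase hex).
0xdb98

+0x06: 4f f8 ⇒ word 0x4ff8 (big)
  opcode bits[15:12]=0x4: je/J
  imm@[11:0]=0xff8 (s12→-8) ⇒ -8
  target = base 0xdb98 + off 0x06 + 2 + imm -8 = 0xdb98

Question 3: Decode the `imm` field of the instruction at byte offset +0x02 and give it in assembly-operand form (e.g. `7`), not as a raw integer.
170

@+02  big-endian(52 aa) = 0x52aa
  top 4b → 0x5 → andi [RI]
  rd: (w>>9)&0x7=0x1 → $1
  imm: (w>>0)&0x1ff=0xaa → 170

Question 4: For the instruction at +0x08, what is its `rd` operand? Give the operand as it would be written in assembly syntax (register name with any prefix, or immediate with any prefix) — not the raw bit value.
+0x08: 56 53 ⇒ word 0x5653 (big)
  opcode bits[15:12]=0x5: andi/RI
  rd@[11:9]=0x3 ⇒ $3
  imm@[8:0]=0x53 ⇒ 83

$3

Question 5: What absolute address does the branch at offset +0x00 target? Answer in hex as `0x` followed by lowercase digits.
0xdb98

[00] 4f fe → 0x4ffe
  op=0x4ffe>>12=0x4 ⇒ je (J)
  imm@[11:0]=0xffe (s12→-2) ⇒ -2
  target = base 0xdb98 + off 0x00 + 2 + imm -2 = 0xdb98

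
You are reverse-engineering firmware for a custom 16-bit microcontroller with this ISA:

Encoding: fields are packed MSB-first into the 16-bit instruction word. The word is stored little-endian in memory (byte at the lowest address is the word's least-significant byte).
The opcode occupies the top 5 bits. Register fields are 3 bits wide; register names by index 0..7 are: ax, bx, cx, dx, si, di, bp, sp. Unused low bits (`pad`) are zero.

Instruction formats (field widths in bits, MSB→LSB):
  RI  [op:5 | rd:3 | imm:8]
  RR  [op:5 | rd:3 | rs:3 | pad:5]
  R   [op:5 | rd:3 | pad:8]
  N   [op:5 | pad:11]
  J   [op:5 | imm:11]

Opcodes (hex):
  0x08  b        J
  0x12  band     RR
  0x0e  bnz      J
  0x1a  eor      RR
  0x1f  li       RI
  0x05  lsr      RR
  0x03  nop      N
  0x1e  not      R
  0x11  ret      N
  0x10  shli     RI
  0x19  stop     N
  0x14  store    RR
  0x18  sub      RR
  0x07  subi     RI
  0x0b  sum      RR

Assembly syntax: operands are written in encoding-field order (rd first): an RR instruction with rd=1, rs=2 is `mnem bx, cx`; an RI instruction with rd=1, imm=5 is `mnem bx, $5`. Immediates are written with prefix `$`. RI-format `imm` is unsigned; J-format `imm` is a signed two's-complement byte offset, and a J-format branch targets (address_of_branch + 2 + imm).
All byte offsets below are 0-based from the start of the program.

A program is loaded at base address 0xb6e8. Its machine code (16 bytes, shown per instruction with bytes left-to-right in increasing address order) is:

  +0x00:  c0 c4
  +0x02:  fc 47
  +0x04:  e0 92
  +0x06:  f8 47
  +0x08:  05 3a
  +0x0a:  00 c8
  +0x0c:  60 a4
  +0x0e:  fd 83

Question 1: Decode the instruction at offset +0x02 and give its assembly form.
b $-4

+0x02: fc 47 ⇒ word 0x47fc (little)
  opcode bits[15:11]=0x8: b/J
  imm: (w>>0)&0x7ff=0x7fc (s11→-4) → $-4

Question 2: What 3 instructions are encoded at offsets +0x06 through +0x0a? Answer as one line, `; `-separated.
@+06  little-endian(f8 47) = 0x47f8
  op=0x47f8>>11=0x8 ⇒ b (J)
  [10:0] imm=2040 (s11→-8) = $-8
@+08  little-endian(05 3a) = 0x3a05
  op=0x3a05>>11=0x7 ⇒ subi (RI)
  [10:8] rd=2 = cx
  [7:0] imm=5 = $5
@+0a  little-endian(00 c8) = 0xc800
  op=0xc800>>11=0x19 ⇒ stop (N)

b $-8; subi cx, $5; stop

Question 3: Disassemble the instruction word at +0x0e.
@+0e  little-endian(fd 83) = 0x83fd
  op=0x83fd>>11=0x10 ⇒ shli (RI)
  [10:8] rd=3 = dx
  [7:0] imm=253 = $253

shli dx, $253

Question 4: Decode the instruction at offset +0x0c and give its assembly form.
store si, dx

+0x0c: 60 a4 ⇒ word 0xa460 (little)
  opcode bits[15:11]=0x14: store/RR
  [10:8] rd=4 = si
  [7:5] rs=3 = dx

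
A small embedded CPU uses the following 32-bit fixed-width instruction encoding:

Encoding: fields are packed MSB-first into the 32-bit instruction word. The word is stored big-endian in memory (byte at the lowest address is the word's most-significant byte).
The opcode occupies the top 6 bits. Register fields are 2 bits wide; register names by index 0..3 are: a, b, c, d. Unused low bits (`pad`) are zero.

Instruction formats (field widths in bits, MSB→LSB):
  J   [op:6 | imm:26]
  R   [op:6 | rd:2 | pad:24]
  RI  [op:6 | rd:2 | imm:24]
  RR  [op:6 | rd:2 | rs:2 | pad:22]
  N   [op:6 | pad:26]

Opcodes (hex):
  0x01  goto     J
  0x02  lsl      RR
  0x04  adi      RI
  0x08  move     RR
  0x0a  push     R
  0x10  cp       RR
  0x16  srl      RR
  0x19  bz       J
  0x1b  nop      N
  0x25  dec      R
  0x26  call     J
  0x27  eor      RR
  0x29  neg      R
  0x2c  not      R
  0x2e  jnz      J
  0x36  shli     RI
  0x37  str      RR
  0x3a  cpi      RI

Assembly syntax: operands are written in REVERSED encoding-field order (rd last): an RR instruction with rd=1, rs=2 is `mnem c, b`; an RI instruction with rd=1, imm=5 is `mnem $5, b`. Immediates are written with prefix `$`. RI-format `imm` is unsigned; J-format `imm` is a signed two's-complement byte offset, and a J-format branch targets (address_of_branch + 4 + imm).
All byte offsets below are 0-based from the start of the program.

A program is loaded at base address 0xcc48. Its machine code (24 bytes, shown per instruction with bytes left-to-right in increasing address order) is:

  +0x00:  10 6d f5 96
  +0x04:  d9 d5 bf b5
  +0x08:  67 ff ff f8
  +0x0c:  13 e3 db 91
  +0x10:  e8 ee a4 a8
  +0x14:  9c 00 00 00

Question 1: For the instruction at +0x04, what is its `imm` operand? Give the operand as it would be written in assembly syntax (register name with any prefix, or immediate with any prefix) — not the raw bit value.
$14008245

+0x04: d9 d5 bf b5 ⇒ word 0xd9d5bfb5 (big)
  op=0xd9d5bfb5>>26=0x36 ⇒ shli (RI)
  rd@[25:24]=0x1 ⇒ b
  imm@[23:0]=0xd5bfb5 ⇒ $14008245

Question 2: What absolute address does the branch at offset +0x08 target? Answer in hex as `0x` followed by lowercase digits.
0xcc4c

[08] 67 ff ff f8 → 0x67fffff8
  opcode bits[31:26]=0x19: bz/J
  imm: (w>>0)&0x3ffffff=0x3fffff8 (s26→-8) → $-8
  target = base 0xcc48 + off 0x08 + 4 + imm -8 = 0xcc4c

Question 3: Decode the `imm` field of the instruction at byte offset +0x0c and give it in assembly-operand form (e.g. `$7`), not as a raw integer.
$14932881

[0c] 13 e3 db 91 → 0x13e3db91
  top 6b → 0x4 → adi [RI]
  [25:24] rd=3 = d
  [23:0] imm=14932881 = $14932881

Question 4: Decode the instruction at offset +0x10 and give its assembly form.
off 0x10: read e8 ee a4 a8 as big → 0xe8eea4a8
  opcode bits[31:26]=0x3a: cpi/RI
  [25:24] rd=0 = a
  [23:0] imm=15639720 = $15639720

cpi $15639720, a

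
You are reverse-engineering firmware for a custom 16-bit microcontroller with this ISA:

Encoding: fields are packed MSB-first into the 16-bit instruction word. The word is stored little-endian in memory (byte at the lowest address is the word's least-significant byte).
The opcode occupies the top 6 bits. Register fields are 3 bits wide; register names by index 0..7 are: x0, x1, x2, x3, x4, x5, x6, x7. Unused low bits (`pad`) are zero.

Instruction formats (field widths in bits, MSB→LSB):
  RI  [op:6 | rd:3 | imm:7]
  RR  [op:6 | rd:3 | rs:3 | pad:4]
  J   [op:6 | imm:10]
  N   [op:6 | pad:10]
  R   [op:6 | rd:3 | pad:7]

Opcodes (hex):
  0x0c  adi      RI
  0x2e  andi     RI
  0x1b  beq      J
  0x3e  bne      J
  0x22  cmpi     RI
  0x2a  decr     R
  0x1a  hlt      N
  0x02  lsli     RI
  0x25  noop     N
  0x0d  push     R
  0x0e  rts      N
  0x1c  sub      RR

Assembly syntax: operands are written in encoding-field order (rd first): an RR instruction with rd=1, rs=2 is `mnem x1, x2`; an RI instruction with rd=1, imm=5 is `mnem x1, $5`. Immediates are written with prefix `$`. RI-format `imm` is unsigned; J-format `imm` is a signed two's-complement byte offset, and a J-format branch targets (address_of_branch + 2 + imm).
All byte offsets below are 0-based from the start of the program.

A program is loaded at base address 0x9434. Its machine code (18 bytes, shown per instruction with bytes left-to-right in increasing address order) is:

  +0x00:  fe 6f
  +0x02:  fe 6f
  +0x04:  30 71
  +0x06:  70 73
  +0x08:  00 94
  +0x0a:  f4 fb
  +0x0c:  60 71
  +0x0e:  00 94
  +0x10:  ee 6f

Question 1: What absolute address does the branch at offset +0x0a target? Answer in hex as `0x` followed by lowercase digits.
0x9434

[0a] f4 fb → 0xfbf4
  opcode bits[15:10]=0x3e: bne/J
  [9:0] imm=1012 (s10→-12) = $-12
  target = base 0x9434 + off 0x0a + 2 + imm -12 = 0x9434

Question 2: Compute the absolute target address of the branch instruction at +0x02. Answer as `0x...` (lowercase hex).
[02] fe 6f → 0x6ffe
  top 6b → 0x1b → beq [J]
  imm: (w>>0)&0x3ff=0x3fe (s10→-2) → $-2
  target = base 0x9434 + off 0x02 + 2 + imm -2 = 0x9436

0x9436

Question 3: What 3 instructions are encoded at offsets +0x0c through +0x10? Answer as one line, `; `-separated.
sub x2, x6; noop; beq $-18

[0c] 60 71 → 0x7160
  top 6b → 0x1c → sub [RR]
  [9:7] rd=2 = x2
  [6:4] rs=6 = x6
[0e] 00 94 → 0x9400
  top 6b → 0x25 → noop [N]
[10] ee 6f → 0x6fee
  top 6b → 0x1b → beq [J]
  [9:0] imm=1006 (s10→-18) = $-18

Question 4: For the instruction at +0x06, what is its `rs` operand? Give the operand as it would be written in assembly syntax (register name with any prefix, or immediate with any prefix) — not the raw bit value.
x7

@+06  little-endian(70 73) = 0x7370
  opcode bits[15:10]=0x1c: sub/RR
  rd: (w>>7)&0x7=0x6 → x6
  rs: (w>>4)&0x7=0x7 → x7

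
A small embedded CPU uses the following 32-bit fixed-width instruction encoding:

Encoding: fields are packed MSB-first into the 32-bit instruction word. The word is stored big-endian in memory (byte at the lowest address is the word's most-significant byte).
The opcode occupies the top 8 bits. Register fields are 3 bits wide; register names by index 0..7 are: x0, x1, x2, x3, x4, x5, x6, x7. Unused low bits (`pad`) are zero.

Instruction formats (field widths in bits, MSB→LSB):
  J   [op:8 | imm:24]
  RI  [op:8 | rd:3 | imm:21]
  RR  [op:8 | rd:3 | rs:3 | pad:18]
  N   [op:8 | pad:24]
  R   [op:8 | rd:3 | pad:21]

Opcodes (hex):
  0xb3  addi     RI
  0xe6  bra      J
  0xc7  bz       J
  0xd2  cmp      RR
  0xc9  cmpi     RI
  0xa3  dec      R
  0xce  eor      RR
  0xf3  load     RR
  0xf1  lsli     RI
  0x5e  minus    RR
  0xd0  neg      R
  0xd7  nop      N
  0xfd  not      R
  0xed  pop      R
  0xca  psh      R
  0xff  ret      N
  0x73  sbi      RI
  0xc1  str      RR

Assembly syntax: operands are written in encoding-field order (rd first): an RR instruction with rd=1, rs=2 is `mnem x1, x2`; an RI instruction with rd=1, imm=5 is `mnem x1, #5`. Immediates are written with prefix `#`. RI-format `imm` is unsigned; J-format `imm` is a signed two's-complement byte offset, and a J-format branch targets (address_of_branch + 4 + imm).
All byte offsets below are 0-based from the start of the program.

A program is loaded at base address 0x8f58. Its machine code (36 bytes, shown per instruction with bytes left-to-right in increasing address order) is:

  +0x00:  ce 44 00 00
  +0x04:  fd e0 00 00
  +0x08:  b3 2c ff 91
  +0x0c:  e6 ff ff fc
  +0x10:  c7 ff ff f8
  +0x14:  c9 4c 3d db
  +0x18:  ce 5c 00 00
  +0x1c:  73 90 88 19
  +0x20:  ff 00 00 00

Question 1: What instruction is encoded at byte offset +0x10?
bz #-8

@+10  big-endian(c7 ff ff f8) = 0xc7fffff8
  opcode bits[31:24]=0xc7: bz/J
  imm@[23:0]=0xfffff8 (s24→-8) ⇒ #-8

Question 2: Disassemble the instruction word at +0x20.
ret

[20] ff 00 00 00 → 0xff000000
  op=0xff000000>>24=0xff ⇒ ret (N)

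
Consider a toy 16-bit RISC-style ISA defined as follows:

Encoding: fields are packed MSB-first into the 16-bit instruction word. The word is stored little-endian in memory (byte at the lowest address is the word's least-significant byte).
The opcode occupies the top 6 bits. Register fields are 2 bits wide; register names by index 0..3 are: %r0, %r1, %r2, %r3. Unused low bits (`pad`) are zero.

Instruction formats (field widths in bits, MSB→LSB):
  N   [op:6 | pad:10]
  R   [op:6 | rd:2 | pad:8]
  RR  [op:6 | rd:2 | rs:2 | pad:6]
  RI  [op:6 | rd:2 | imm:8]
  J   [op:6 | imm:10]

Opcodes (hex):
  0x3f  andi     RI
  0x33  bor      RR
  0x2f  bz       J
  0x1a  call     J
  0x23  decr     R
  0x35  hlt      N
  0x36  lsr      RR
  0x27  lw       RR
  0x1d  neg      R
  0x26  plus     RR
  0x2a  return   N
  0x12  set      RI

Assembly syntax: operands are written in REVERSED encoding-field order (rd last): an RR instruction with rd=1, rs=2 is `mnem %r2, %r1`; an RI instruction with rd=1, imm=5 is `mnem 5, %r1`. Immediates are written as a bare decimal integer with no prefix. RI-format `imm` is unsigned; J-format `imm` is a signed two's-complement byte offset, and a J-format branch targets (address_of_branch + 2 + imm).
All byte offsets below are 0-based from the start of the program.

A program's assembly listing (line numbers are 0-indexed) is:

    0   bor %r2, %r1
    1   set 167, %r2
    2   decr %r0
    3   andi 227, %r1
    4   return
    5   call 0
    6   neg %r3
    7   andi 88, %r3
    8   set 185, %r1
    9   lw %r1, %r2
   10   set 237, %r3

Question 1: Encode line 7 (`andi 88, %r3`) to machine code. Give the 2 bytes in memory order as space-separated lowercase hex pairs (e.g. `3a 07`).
line 7 (andi): pack op=0x3f:6|rd=3:2|imm=88:8 = 0xff58; little→ 58 ff

58 ff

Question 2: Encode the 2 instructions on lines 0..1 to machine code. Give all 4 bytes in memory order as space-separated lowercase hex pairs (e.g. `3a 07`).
L0: bor op=0x33:6|rd=1:2|rs=2:2|pad=0:6 ⇒ 0xcd80 ⇒ little 80 cd
L1: set op=0x12:6|rd=2:2|imm=167:8 ⇒ 0x4aa7 ⇒ little a7 4a

80 cd a7 4a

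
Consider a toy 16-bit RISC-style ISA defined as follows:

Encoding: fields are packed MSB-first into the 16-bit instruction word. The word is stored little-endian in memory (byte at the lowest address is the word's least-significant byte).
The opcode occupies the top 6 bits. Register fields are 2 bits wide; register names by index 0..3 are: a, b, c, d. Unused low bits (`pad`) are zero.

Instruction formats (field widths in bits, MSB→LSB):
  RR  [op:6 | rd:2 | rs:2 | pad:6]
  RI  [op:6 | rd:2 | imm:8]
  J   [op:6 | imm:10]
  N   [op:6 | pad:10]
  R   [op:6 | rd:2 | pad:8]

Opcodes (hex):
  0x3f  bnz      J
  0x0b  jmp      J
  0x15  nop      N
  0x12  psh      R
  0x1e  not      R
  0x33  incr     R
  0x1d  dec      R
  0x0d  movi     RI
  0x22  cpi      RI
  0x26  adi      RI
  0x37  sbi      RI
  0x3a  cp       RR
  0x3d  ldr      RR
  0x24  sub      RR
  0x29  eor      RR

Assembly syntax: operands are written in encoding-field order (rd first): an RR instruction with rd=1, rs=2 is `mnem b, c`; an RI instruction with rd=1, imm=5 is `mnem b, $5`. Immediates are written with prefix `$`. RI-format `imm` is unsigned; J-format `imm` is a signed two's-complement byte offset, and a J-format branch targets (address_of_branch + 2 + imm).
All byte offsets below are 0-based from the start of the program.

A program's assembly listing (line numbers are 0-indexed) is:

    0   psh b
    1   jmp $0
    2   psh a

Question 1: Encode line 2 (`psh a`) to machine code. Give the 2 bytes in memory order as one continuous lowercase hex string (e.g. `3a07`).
0048

L2: psh op=0x12:6|rd=0:2|pad=0:8 ⇒ 0x4800 ⇒ little 00 48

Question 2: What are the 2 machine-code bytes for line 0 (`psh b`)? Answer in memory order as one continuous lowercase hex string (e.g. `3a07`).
0049

line 0 (psh): pack op=0x12:6|rd=1:2|pad=0:8 = 0x4900; little→ 00 49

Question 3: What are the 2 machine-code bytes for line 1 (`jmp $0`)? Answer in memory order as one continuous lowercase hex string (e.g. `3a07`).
002c

L1: jmp op=0xb:6|imm=0:10 ⇒ 0x2c00 ⇒ little 00 2c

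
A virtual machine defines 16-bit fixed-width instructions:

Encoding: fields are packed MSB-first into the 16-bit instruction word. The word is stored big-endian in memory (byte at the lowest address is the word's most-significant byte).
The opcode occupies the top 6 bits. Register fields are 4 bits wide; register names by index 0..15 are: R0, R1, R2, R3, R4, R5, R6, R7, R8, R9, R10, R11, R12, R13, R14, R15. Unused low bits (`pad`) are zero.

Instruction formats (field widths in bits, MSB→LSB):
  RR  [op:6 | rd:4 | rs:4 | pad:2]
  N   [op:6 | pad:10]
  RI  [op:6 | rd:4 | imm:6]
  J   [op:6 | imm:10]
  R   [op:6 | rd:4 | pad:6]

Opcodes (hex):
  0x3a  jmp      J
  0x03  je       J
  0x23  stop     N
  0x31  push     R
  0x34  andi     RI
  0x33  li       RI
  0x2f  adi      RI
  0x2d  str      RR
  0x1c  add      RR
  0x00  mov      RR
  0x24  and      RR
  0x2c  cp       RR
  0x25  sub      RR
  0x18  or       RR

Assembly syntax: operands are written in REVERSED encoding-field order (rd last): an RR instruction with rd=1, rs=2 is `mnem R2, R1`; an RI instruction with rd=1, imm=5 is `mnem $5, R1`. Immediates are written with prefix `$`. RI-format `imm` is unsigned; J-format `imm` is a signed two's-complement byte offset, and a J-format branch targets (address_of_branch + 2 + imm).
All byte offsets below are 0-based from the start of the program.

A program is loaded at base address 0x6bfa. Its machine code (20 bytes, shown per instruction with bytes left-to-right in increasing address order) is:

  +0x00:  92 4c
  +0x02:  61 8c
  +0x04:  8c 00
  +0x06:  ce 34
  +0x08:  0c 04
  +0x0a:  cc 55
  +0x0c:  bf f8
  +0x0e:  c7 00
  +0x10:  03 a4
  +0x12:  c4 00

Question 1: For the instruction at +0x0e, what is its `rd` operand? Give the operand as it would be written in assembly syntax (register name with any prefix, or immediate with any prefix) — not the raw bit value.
@+0e  big-endian(c7 00) = 0xc700
  opcode bits[15:10]=0x31: push/R
  rd@[9:6]=0xc ⇒ R12

R12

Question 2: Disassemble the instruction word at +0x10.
off 0x10: read 03 a4 as big → 0x03a4
  op=0x03a4>>10=0x0 ⇒ mov (RR)
  rd@[9:6]=0xe ⇒ R14
  rs@[5:2]=0x9 ⇒ R9

mov R9, R14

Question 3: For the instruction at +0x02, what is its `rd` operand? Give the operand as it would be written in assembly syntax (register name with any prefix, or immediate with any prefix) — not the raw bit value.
R6

+0x02: 61 8c ⇒ word 0x618c (big)
  opcode bits[15:10]=0x18: or/RR
  rd: (w>>6)&0xf=0x6 → R6
  rs: (w>>2)&0xf=0x3 → R3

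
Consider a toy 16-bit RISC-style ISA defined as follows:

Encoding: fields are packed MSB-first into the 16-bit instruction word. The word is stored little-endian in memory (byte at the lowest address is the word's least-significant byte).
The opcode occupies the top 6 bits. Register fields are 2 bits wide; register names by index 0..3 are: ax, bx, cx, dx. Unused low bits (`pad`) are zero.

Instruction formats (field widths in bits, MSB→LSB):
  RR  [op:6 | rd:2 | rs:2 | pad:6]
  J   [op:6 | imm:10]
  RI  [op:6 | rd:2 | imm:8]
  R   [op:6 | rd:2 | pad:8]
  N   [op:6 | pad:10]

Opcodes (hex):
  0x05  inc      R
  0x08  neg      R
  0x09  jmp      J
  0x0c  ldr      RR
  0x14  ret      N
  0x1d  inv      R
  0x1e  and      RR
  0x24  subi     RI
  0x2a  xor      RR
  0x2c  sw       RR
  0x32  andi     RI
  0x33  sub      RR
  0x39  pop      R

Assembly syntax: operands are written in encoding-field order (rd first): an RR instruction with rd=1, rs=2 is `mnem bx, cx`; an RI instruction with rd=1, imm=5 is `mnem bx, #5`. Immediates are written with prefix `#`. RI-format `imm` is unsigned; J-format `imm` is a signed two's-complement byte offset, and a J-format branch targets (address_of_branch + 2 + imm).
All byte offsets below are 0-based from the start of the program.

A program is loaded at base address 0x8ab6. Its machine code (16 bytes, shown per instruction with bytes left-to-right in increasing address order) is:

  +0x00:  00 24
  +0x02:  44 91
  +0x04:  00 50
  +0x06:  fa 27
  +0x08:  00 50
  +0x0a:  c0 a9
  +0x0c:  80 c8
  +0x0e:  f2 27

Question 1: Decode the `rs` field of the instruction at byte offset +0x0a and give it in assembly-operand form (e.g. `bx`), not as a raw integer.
[0a] c0 a9 → 0xa9c0
  top 6b → 0x2a → xor [RR]
  rd: (w>>8)&0x3=0x1 → bx
  rs: (w>>6)&0x3=0x3 → dx

dx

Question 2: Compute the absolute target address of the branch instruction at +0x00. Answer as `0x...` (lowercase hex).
+0x00: 00 24 ⇒ word 0x2400 (little)
  opcode bits[15:10]=0x9: jmp/J
  imm: (w>>0)&0x3ff=0x0 → #0
  target = base 0x8ab6 + off 0x00 + 2 + imm 0 = 0x8ab8

0x8ab8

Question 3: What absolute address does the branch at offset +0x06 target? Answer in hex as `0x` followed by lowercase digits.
0x8ab8

off 0x06: read fa 27 as little → 0x27fa
  opcode bits[15:10]=0x9: jmp/J
  [9:0] imm=1018 (s10→-6) = #-6
  target = base 0x8ab6 + off 0x06 + 2 + imm -6 = 0x8ab8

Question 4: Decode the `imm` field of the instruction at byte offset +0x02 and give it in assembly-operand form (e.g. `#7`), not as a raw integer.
#68

+0x02: 44 91 ⇒ word 0x9144 (little)
  opcode bits[15:10]=0x24: subi/RI
  [9:8] rd=1 = bx
  [7:0] imm=68 = #68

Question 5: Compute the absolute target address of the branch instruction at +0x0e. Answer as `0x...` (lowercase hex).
off 0x0e: read f2 27 as little → 0x27f2
  top 6b → 0x9 → jmp [J]
  [9:0] imm=1010 (s10→-14) = #-14
  target = base 0x8ab6 + off 0x0e + 2 + imm -14 = 0x8ab8

0x8ab8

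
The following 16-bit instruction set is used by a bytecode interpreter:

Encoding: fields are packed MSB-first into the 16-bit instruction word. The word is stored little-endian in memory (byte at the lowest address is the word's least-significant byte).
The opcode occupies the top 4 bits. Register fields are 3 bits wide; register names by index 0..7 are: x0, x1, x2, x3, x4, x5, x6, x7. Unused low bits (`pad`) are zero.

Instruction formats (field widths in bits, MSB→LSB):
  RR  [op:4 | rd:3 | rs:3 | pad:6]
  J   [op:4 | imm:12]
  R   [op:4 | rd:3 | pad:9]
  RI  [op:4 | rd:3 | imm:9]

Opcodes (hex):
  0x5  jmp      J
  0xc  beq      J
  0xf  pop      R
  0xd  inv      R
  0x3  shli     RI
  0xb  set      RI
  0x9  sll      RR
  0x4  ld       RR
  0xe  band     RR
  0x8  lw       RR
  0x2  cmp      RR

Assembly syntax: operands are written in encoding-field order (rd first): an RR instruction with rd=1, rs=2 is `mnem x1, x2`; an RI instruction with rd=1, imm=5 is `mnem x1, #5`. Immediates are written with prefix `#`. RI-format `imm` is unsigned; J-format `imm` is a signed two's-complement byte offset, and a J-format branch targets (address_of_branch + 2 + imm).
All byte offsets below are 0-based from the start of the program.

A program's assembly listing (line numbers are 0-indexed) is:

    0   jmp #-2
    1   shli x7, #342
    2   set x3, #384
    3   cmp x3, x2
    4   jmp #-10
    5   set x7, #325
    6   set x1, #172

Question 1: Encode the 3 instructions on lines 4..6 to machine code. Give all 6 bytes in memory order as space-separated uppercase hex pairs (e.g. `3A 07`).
F6 5F 45 BF AC B2

4. jmp fields op=0x5:4|imm=-10:12 → word 5ff6h → f6 5f
5. set fields op=0xb:4|rd=7:3|imm=325:9 → word bf45h → 45 bf
6. set fields op=0xb:4|rd=1:3|imm=172:9 → word b2ach → ac b2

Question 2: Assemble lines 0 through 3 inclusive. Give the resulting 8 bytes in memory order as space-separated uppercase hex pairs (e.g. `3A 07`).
FE 5F 56 3F 80 B7 80 26

0. jmp fields op=0x5:4|imm=-2:12 → word 5ffeh → fe 5f
1. shli fields op=0x3:4|rd=7:3|imm=342:9 → word 3f56h → 56 3f
2. set fields op=0xb:4|rd=3:3|imm=384:9 → word b780h → 80 b7
3. cmp fields op=0x2:4|rd=3:3|rs=2:3|pad=0:6 → word 2680h → 80 26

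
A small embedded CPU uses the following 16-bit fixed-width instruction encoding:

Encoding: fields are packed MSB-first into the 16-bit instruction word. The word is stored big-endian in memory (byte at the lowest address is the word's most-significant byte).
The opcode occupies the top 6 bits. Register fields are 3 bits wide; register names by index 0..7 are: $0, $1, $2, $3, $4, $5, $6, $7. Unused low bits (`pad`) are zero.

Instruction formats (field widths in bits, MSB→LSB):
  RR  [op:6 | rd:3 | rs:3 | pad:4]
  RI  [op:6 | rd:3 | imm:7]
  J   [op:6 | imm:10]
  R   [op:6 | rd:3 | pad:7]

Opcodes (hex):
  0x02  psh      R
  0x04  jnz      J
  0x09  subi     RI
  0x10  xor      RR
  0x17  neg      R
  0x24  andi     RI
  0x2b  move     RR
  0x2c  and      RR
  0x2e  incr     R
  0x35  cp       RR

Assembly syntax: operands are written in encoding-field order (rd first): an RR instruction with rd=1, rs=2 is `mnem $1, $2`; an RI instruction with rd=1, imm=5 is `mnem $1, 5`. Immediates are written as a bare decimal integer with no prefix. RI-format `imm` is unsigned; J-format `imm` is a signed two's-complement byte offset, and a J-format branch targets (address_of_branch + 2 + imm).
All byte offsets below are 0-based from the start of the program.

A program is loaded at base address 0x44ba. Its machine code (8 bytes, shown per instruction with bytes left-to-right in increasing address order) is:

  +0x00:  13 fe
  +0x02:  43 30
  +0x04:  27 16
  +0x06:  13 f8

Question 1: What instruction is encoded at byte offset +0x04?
subi $6, 22

off 0x04: read 27 16 as big → 0x2716
  op=0x2716>>10=0x9 ⇒ subi (RI)
  rd: (w>>7)&0x7=0x6 → $6
  imm: (w>>0)&0x7f=0x16 → 22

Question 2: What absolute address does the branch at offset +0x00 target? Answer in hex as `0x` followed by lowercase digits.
0x44ba

@+00  big-endian(13 fe) = 0x13fe
  op=0x13fe>>10=0x4 ⇒ jnz (J)
  imm@[9:0]=0x3fe (s10→-2) ⇒ -2
  target = base 0x44ba + off 0x00 + 2 + imm -2 = 0x44ba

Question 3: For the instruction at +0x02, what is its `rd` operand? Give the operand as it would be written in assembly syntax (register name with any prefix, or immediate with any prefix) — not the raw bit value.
@+02  big-endian(43 30) = 0x4330
  top 6b → 0x10 → xor [RR]
  [9:7] rd=6 = $6
  [6:4] rs=3 = $3

$6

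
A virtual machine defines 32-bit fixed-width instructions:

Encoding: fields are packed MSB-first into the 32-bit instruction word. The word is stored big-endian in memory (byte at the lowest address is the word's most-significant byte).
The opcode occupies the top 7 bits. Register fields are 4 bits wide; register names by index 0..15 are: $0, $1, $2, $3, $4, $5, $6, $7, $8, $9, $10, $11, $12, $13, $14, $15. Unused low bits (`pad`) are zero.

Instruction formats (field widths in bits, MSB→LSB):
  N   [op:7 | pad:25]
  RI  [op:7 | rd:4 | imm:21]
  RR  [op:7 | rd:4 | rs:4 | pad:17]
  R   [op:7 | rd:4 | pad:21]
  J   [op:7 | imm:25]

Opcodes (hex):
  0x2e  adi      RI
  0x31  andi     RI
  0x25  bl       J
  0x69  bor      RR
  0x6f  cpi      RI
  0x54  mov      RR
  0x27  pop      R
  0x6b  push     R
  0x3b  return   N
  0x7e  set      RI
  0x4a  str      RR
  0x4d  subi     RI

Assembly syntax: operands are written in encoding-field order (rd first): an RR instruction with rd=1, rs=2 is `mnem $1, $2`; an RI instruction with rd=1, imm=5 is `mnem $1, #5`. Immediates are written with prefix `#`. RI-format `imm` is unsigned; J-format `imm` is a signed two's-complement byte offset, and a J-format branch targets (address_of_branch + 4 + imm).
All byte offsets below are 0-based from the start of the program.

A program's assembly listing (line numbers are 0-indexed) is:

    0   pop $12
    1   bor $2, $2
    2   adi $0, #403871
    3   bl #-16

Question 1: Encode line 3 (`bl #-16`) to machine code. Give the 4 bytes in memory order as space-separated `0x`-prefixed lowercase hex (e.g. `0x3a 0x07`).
L3: bl op=0x25:7|imm=-16:25 ⇒ 0x4bfffff0 ⇒ big 4b ff ff f0

0x4b 0xff 0xff 0xf0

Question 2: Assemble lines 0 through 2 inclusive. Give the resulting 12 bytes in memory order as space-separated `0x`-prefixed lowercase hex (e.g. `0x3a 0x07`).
0x4f 0x80 0x00 0x00 0xd2 0x44 0x00 0x00 0x5c 0x06 0x29 0x9f

0. pop fields op=0x27:7|rd=12:4|pad=0:21 → word 4f800000h → 4f 80 00 00
1. bor fields op=0x69:7|rd=2:4|rs=2:4|pad=0:17 → word d2440000h → d2 44 00 00
2. adi fields op=0x2e:7|rd=0:4|imm=403871:21 → word 5c06299fh → 5c 06 29 9f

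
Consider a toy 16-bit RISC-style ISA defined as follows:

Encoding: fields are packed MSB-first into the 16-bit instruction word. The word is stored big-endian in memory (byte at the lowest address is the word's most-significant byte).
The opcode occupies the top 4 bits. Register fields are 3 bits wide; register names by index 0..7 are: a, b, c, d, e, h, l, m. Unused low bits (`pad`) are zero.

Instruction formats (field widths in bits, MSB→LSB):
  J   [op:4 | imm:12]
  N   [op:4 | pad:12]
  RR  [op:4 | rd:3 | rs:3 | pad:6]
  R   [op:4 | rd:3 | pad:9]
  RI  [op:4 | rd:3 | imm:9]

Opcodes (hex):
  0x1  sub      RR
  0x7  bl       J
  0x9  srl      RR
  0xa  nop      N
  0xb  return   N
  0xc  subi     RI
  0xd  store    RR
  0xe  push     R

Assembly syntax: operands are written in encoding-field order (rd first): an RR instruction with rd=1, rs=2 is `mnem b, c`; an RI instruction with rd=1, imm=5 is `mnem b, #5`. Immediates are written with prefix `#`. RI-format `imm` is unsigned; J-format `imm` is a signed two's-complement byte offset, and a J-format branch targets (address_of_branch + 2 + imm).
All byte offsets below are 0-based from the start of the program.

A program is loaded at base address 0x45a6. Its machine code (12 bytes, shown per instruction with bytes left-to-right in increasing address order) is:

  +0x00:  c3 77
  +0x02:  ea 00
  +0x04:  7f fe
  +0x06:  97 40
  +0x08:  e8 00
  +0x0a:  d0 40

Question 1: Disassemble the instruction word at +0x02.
push h

+0x02: ea 00 ⇒ word 0xea00 (big)
  top 4b → 0xe → push [R]
  rd: (w>>9)&0x7=0x5 → h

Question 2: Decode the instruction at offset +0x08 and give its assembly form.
push e

off 0x08: read e8 00 as big → 0xe800
  opcode bits[15:12]=0xe: push/R
  rd@[11:9]=0x4 ⇒ e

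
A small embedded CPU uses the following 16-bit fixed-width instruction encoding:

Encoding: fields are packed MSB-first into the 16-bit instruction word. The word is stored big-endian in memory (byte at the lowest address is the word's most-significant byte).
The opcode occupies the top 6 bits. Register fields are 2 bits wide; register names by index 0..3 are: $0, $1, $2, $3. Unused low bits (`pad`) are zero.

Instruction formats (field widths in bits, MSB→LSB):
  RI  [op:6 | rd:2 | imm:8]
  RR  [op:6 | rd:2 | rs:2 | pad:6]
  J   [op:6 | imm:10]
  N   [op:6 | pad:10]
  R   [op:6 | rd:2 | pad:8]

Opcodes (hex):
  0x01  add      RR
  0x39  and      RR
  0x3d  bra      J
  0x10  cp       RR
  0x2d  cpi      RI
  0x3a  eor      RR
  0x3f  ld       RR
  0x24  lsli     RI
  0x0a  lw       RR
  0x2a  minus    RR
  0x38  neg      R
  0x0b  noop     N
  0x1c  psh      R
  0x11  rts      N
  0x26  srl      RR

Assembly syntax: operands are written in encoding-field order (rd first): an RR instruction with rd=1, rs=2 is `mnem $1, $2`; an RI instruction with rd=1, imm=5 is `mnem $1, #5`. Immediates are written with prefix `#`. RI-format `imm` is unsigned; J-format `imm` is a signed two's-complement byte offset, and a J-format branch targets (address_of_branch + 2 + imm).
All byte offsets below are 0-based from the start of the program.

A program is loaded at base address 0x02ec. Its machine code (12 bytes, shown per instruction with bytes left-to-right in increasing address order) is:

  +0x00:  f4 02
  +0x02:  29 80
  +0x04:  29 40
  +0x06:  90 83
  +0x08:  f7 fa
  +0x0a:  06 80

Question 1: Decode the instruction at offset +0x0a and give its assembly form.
add $2, $2

[0a] 06 80 → 0x0680
  op=0x0680>>10=0x1 ⇒ add (RR)
  rd: (w>>8)&0x3=0x2 → $2
  rs: (w>>6)&0x3=0x2 → $2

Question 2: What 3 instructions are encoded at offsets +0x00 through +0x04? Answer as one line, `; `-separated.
+0x00: f4 02 ⇒ word 0xf402 (big)
  top 6b → 0x3d → bra [J]
  imm@[9:0]=0x2 ⇒ #2
+0x02: 29 80 ⇒ word 0x2980 (big)
  top 6b → 0xa → lw [RR]
  rd@[9:8]=0x1 ⇒ $1
  rs@[7:6]=0x2 ⇒ $2
+0x04: 29 40 ⇒ word 0x2940 (big)
  top 6b → 0xa → lw [RR]
  rd@[9:8]=0x1 ⇒ $1
  rs@[7:6]=0x1 ⇒ $1

bra #2; lw $1, $2; lw $1, $1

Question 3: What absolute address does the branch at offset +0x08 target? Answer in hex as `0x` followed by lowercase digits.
0x02f0

[08] f7 fa → 0xf7fa
  top 6b → 0x3d → bra [J]
  imm@[9:0]=0x3fa (s10→-6) ⇒ #-6
  target = base 0x02ec + off 0x08 + 2 + imm -6 = 0x02f0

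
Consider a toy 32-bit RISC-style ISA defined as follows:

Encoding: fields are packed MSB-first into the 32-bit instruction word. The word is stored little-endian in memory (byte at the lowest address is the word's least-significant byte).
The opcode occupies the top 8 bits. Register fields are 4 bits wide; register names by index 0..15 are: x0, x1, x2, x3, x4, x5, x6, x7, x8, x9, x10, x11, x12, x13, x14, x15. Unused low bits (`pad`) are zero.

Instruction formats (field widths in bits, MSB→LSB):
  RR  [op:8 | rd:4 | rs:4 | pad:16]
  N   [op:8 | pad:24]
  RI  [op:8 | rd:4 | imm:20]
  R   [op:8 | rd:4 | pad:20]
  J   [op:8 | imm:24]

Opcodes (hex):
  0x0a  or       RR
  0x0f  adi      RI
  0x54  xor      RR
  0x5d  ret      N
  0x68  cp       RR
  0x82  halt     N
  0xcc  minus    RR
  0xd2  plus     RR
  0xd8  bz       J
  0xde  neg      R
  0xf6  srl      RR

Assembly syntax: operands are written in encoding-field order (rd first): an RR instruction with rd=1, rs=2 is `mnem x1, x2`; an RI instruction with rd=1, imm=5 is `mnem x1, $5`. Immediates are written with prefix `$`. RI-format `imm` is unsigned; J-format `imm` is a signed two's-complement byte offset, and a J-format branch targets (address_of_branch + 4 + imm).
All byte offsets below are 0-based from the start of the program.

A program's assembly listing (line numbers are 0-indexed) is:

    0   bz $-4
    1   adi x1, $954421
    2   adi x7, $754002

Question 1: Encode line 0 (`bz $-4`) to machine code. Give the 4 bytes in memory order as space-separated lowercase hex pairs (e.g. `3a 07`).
fc ff ff d8

0. bz fields op=0xd8:8|imm=-4:24 → word d8fffffch → fc ff ff d8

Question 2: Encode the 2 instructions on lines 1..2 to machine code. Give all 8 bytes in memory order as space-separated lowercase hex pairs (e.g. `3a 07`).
35 90 1e 0f 52 81 7b 0f

L1: adi op=0xf:8|rd=1:4|imm=954421:20 ⇒ 0x0f1e9035 ⇒ little 35 90 1e 0f
L2: adi op=0xf:8|rd=7:4|imm=754002:20 ⇒ 0x0f7b8152 ⇒ little 52 81 7b 0f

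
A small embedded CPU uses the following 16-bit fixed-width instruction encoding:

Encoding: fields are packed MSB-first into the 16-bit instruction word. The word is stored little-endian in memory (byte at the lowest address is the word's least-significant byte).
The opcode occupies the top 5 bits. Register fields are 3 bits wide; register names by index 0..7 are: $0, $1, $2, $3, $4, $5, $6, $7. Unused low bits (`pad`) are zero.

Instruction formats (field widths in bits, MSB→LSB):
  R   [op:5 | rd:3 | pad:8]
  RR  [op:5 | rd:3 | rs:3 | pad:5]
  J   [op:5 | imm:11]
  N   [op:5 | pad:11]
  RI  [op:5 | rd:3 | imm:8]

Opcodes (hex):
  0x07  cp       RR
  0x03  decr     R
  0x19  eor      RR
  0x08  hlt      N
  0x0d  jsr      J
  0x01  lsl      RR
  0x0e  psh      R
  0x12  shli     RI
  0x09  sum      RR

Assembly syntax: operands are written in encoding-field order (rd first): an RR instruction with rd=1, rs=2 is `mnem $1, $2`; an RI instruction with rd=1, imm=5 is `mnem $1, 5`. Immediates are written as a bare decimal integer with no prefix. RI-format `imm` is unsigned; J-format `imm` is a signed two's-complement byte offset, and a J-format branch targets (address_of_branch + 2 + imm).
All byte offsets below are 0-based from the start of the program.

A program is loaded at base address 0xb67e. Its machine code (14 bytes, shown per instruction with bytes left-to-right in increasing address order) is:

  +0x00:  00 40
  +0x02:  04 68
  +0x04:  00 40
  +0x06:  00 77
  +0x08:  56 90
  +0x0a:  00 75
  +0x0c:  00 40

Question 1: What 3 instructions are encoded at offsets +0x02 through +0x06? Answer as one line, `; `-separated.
jsr 4; hlt; psh $7

+0x02: 04 68 ⇒ word 0x6804 (little)
  top 5b → 0xd → jsr [J]
  [10:0] imm=4 = 4
+0x04: 00 40 ⇒ word 0x4000 (little)
  top 5b → 0x8 → hlt [N]
+0x06: 00 77 ⇒ word 0x7700 (little)
  top 5b → 0xe → psh [R]
  [10:8] rd=7 = $7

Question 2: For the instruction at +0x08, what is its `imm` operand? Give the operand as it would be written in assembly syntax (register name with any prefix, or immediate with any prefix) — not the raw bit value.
86

+0x08: 56 90 ⇒ word 0x9056 (little)
  op=0x9056>>11=0x12 ⇒ shli (RI)
  rd: (w>>8)&0x7=0x0 → $0
  imm: (w>>0)&0xff=0x56 → 86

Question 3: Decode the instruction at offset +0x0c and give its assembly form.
hlt

off 0x0c: read 00 40 as little → 0x4000
  opcode bits[15:11]=0x8: hlt/N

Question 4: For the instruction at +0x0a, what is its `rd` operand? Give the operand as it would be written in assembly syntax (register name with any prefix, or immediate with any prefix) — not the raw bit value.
$5

+0x0a: 00 75 ⇒ word 0x7500 (little)
  op=0x7500>>11=0xe ⇒ psh (R)
  rd@[10:8]=0x5 ⇒ $5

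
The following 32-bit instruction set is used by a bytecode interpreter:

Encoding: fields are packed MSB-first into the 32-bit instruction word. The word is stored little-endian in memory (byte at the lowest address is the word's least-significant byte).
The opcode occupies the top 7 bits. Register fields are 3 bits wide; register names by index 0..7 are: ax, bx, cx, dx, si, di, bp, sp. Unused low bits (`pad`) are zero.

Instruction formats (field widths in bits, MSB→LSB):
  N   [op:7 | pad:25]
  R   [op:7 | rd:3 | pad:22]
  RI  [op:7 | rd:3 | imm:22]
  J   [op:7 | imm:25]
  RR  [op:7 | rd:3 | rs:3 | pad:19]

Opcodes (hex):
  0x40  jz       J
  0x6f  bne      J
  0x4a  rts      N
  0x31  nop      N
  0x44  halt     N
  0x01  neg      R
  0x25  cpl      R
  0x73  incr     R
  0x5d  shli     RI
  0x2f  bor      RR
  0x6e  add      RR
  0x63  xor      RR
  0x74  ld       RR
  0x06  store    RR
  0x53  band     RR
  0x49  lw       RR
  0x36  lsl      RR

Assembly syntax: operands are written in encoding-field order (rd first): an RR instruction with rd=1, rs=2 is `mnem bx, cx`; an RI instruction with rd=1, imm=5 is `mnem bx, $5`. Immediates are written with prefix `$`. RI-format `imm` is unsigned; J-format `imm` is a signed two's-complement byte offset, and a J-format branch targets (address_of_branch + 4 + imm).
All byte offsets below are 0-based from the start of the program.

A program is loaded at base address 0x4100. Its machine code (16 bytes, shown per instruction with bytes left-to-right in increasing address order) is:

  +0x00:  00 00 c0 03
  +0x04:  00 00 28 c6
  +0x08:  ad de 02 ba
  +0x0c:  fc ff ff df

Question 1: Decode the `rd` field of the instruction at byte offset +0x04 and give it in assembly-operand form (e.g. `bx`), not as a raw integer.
@+04  little-endian(00 00 28 c6) = 0xc6280000
  top 7b → 0x63 → xor [RR]
  rd: (w>>22)&0x7=0x0 → ax
  rs: (w>>19)&0x7=0x5 → di

ax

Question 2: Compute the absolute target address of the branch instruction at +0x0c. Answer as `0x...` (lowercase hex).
0x410c

+0x0c: fc ff ff df ⇒ word 0xdffffffc (little)
  op=0xdffffffc>>25=0x6f ⇒ bne (J)
  imm: (w>>0)&0x1ffffff=0x1fffffc (s25→-4) → $-4
  target = base 0x4100 + off 0x0c + 4 + imm -4 = 0x410c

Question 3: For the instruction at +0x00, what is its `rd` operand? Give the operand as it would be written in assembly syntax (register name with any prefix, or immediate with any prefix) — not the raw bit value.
+0x00: 00 00 c0 03 ⇒ word 0x03c00000 (little)
  top 7b → 0x1 → neg [R]
  [24:22] rd=7 = sp

sp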